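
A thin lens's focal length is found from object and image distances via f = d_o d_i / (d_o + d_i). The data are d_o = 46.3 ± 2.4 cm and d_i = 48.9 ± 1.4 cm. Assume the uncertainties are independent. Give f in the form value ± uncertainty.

23.8 ± 0.715 cm

∂f/∂d_o = (d_i/(d_o+d_i))² = 0.264;  ∂f/∂d_i = (d_o/(d_o+d_i))² = 0.237
δf = √((∂f/∂d_o · δd_o)² + (∂f/∂d_i · δd_i)²) = √(0.401 + 0.110) = 0.715 cm
f = 23.8 cm.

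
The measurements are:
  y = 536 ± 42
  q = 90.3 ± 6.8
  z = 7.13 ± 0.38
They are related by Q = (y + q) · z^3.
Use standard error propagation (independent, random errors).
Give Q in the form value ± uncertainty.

(2.27 ± 0.394) × 10^5

Let u = y + q = 626. δu = √(δy² + δq²) = √(1760 + 46.2) = 42.5, so δu/u = 0.0679.
Q is then a monomial in u, z:
δQ/Q = √((δu/u)² + (3·δz/z)²) = √(0.00461 + 0.0256) = 0.174
Q = 2.27e+05, so δQ = 0.174 × 2.27e+05 = 39400.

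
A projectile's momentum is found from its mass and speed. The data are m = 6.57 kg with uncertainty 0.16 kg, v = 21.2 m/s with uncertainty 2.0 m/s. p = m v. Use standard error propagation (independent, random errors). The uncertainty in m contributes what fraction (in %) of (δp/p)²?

6.25%

(δp/p)² = (1·δm/m)² + (1·δv/v)²
  m term: (1×0.0244)² = 0.000593
  v term: (1×0.0943)² = 0.00890
Total = 0.00949. Share from m = 0.000593/0.00949 = 0.0625.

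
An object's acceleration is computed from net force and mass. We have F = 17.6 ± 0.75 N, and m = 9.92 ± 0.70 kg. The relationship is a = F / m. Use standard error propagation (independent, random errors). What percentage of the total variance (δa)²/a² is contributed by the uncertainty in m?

73.3%

(δa/a)² = (1·δF/F)² + (-1·δm/m)²
  F term: (1×0.0426)² = 0.00182
  m term: (-1×0.0706)² = 0.00498
Total = 0.00680. Share from m = 0.00498/0.00680 = 0.733.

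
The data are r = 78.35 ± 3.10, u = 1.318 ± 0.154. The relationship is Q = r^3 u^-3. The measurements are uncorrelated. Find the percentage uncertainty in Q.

Products/powers → add relative errors in quadrature, weighted by exponent:
  (3·δr/r)² = (3×0.0396)² = 0.0141;  (-3·δu/u)² = (-3×0.117)² = 0.123
δQ/Q = √(0.137) = 0.370

37.0%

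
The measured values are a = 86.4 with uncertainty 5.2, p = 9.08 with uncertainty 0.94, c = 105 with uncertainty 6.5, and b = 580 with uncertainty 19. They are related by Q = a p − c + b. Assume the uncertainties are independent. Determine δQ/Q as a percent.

7.63%

Let w = a·p = 785. δw/w = √((1·δa/a)² + (1·δp/p)²) = √(0.00362 + 0.0107) = 0.120, so δw = 93.9.
Q = w − c + b: δQ = √(δw² + δc² + δb²) = √(8830 + 42.2 + 361) = 96.1
Q = 1260, so δQ/Q = 96.1/1260 = 0.0763.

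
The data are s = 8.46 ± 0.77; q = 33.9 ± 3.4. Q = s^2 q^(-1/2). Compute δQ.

Each factor contributes (exponent × relative error)² to (δQ/Q)²:
  (2·δs/s)² = (2×0.0910)² = 0.0331;  (−½·δq/q)² = (-0.5×0.100)² = 0.00251
δQ/Q = √(0.0357) = 0.189
Q = 12.3, so δQ = 0.189 × 12.3 = 2.32.

2.32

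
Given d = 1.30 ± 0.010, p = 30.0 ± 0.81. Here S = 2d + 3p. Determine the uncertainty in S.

2.43

For a sum/difference, combine absolute errors in quadrature:
  (2·δd)² = 0.000400;  (3·δp)² = 5.90
δS = √(5.91) = 2.43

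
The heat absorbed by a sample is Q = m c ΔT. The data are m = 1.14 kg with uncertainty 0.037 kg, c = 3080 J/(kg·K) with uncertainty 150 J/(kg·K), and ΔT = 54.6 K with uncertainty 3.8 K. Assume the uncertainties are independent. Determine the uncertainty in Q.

Each factor contributes (exponent × relative error)² to (δQ/Q)²:
  (1·δm/m)² = (1×0.0325)² = 0.00105;  (1·δc/c)² = (1×0.0487)² = 0.00237;  (1·δΔT/ΔT)² = (1×0.0696)² = 0.00484
δQ/Q = √(0.00827) = 0.0909
Q = 1.92e+05 J, so δQ = 0.0909 × 1.92e+05 = 17400 J.

17400 J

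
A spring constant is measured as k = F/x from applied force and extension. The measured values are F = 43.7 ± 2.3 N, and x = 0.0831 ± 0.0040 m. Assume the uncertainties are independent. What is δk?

Since k is a product/quotient, work with relative uncertainties:
  (1·δF/F)² = (1×0.0526)² = 0.00277;  (-1·δx/x)² = (-1×0.0481)² = 0.00232
δk/k = √(0.00509) = 0.0713
k = 526 N/m, so δk = 0.0713 × 526 = 37.5 N/m.

37.5 N/m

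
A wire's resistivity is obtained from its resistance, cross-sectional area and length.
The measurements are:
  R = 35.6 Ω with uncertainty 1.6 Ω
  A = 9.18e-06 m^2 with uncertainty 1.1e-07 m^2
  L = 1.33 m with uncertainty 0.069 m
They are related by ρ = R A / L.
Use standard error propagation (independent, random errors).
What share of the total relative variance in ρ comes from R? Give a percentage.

(δρ/ρ)² = (1·δR/R)² + (1·δA/A)² + (-1·δL/L)²
  R term: (1×0.0449)² = 0.00202
  A term: (1×0.0120)² = 0.000144
  L term: (-1×0.0519)² = 0.00269
Total = 0.00486. Share from R = 0.00202/0.00486 = 0.416.

41.6%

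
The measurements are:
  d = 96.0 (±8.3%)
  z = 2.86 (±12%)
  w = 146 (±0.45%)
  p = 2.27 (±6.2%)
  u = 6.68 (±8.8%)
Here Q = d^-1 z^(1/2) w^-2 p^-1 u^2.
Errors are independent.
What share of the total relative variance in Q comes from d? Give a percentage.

15.2%

(δQ/Q)² = (-1·δd/d)² + (½·δz/z)² + (-2·δw/w)² + (-1·δp/p)² + (2·δu/u)²
  d term: (-1×0.0830)² = 0.00689
  z term: (0.5×0.120)² = 0.00360
  w term: (-2×0.00450)² = 8.1e-05
  p term: (-1×0.0620)² = 0.00384
  u term: (2×0.0880)² = 0.0310
Total = 0.0454. Share from d = 0.00689/0.0454 = 0.152.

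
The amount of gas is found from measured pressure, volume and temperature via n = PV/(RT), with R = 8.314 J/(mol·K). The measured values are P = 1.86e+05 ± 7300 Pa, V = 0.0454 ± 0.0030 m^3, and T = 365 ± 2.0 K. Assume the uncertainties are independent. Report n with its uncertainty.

2.78 ± 0.214 mol

n is a product of powers, so relative uncertainties combine in quadrature:
  (1·δP/P)² = (1×0.0392)² = 0.00154;  (1·δV/V)² = (1×0.0661)² = 0.00437;  (-1·δT/T)² = (-1×0.00548)² = 3e-05
δn/n = √(0.00594) = 0.0771
n = 2.78 mol, so δn = 0.0771 × 2.78 = 0.214 mol.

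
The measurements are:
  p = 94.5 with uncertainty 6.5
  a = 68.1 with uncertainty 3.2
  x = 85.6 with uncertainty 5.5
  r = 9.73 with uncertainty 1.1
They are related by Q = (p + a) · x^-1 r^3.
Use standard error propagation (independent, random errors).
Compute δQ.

Let u = p + a = 163. δu = √(δp² + δa²) = √(42.2 + 10.2) = 7.24, so δu/u = 0.0446.
Q is then a monomial in u, x, r:
δQ/Q = √((δu/u)² + (-1·δx/x)² + (3·δr/r)²) = √(0.00199 + 0.00413 + 0.115) = 0.348
Q = 1750, so δQ = 0.348 × 1750 = 609.

609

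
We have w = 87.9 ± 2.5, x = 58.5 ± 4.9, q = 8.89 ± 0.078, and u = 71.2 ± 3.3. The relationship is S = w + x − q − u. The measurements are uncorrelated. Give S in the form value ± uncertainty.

Sums and differences: (δS)² = Σ (cᵢ δxᵢ)².
  (δw)² = 6.25;  (δx)² = 24.0;  (δq)² = 0.00608;  (δu)² = 10.9
δS = √(41.2) = 6.42
S = 66.3.

66.3 ± 6.42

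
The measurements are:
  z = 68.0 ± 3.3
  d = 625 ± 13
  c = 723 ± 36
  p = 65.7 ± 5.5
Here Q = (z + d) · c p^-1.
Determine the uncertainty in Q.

757

Let u = z + d = 693. δu = √(δz² + δd²) = √(10.9 + 169) = 13.4, so δu/u = 0.0194.
Q is then a monomial in u, c, p:
δQ/Q = √((δu/u)² + (1·δc/c)² + (-1·δp/p)²) = √(0.000375 + 0.00248 + 0.00701) = 0.0993
Q = 7630, so δQ = 0.0993 × 7630 = 757.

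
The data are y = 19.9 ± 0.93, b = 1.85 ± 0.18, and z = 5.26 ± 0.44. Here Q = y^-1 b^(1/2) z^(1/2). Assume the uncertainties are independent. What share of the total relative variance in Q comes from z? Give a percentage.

27.8%

(δQ/Q)² = (-1·δy/y)² + (½·δb/b)² + (½·δz/z)²
  y term: (-1×0.0467)² = 0.00218
  b term: (0.5×0.0973)² = 0.00237
  z term: (0.5×0.0837)² = 0.00175
Total = 0.00630. Share from z = 0.00175/0.00630 = 0.278.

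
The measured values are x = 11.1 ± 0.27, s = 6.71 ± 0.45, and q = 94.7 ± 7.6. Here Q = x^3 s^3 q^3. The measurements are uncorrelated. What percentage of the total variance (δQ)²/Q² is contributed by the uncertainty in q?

(δQ/Q)² = (3·δx/x)² + (3·δs/s)² + (3·δq/q)²
  x term: (3×0.0243)² = 0.00533
  s term: (3×0.0671)² = 0.0405
  q term: (3×0.0803)² = 0.0580
Total = 0.104. Share from q = 0.0580/0.104 = 0.559.

55.9%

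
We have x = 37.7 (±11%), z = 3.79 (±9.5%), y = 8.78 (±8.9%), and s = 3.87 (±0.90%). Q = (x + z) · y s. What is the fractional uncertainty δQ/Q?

0.134

Let u = x + z = 41.5. δu = √(δx² + δz²) = √(17.2 + 0.130) = 4.16, so δu/u = 0.100.
Q is then a monomial in u, y, s:
δQ/Q = √((δu/u)² + (1·δy/y)² + (1·δs/s)²) = √(0.0101 + 0.00792 + 8.1e-05) = 0.134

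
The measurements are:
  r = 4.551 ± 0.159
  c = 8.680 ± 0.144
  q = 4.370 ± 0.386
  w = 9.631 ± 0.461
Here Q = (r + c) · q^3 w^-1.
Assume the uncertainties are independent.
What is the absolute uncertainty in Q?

Let u = r + c = 13.23. δu = √(δr² + δc²) = √(0.0253 + 0.0207) = 0.215, so δu/u = 0.0162.
Q is then a monomial in u, q, w:
δQ/Q = √((δu/u)² + (3·δq/q)² + (-1·δw/w)²) = √(0.000263 + 0.0702 + 0.00229) = 0.270
Q = 114.6, so δQ = 0.270 × 114.6 = 30.9.

30.9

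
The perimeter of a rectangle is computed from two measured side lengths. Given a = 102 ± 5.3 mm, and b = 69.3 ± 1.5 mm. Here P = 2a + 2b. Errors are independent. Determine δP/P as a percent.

3.22%

Sums and differences: (δP)² = Σ (cᵢ δxᵢ)².
  (2·δa)² = 112;  (2·δb)² = 9.00
δP = √(121) = 11.0 mm
P = 343 mm, so δP/P = 11.0/343 = 0.0322.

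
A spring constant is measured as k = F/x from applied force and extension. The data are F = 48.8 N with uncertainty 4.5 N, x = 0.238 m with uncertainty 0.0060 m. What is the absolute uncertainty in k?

19.6 N/m

For a monomial k ∝ F, x^-1, fractional errors add in quadrature:
  (1·δF/F)² = (1×0.0922)² = 0.00850;  (-1·δx/x)² = (-1×0.0252)² = 0.000636
δk/k = √(0.00914) = 0.0956
k = 205 N/m, so δk = 0.0956 × 205 = 19.6 N/m.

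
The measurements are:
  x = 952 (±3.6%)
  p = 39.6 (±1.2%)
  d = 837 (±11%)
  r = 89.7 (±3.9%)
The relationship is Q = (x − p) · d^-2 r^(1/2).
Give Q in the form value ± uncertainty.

0.0123 ± 0.00276

Let u = x − p = 912. δu = √(δx² + δp²) = √(1170 + 0.226) = 34.3, so δu/u = 0.0376.
Q is then a monomial in u, d, r:
δQ/Q = √((δu/u)² + (-2·δd/d)² + (½·δr/r)²) = √(0.00141 + 0.0484 + 0.000380) = 0.224
Q = 0.0123, so δQ = 0.224 × 0.0123 = 0.00276.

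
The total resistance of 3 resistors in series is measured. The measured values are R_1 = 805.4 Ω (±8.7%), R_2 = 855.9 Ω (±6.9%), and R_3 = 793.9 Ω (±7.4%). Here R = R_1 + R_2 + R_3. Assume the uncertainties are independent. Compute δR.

109 Ω

Absolute uncertainties add in quadrature for a linear combination:
  (δR_1)² = 4910;  (δR_2)² = 3490;  (δR_3)² = 3450
δR = √(11800) = 109 Ω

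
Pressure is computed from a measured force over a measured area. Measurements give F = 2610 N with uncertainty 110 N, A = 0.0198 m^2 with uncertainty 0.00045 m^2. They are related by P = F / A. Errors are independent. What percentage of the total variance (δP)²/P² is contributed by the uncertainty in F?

77.5%

(δP/P)² = (1·δF/F)² + (-1·δA/A)²
  F term: (1×0.0421)² = 0.00178
  A term: (-1×0.0227)² = 0.000517
Total = 0.00229. Share from F = 0.00178/0.00229 = 0.775.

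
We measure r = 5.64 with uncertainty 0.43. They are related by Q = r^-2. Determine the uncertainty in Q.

For a monomial Q ∝ r^-2, fractional errors add in quadrature:
  (-2·δr/r)² = (-2×0.0762)² = 0.0233
δQ/Q = √(0.0233) = 0.152
Q = 0.0314, so δQ = 0.152 × 0.0314 = 0.00479.

0.00479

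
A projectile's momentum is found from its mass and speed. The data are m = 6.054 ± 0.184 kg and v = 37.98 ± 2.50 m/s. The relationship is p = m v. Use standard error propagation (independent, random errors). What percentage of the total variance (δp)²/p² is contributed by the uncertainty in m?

17.6%

(δp/p)² = (1·δm/m)² + (1·δv/v)²
  m term: (1×0.0304)² = 0.000924
  v term: (1×0.0658)² = 0.00433
Total = 0.00526. Share from m = 0.000924/0.00526 = 0.176.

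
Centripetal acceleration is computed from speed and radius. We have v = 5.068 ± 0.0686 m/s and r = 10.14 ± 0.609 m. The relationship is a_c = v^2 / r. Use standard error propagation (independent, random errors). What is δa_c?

Each factor contributes (exponent × relative error)² to (δa_c/a_c)²:
  (2·δv/v)² = (2×0.0135)² = 0.000733;  (-1·δr/r)² = (-1×0.0601)² = 0.00361
δa_c/a_c = √(0.00434) = 0.0659
a_c = 2.533 m/s^2, so δa_c = 0.0659 × 2.533 = 0.167 m/s^2.

0.167 m/s^2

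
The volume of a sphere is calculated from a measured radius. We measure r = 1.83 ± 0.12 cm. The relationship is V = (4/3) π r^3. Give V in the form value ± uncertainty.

For a monomial V ∝ r^3, fractional errors add in quadrature:
  (3·δr/r)² = (3×0.0656)² = 0.0387
δV/V = √(0.0387) = 0.197
V = 25.7 cm^3, so δV = 0.197 × 25.7 = 5.05 cm^3.

25.7 ± 5.05 cm^3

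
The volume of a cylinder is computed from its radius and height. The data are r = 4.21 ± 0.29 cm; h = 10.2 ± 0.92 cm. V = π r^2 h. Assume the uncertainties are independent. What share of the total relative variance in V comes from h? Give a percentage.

30.0%

(δV/V)² = (2·δr/r)² + (1·δh/h)²
  r term: (2×0.0689)² = 0.0190
  h term: (1×0.0902)² = 0.00814
Total = 0.0271. Share from h = 0.00814/0.0271 = 0.300.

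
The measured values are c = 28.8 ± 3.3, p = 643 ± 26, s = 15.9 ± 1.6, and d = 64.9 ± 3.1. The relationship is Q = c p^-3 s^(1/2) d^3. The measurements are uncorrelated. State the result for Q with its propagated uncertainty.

0.118 ± 0.0266

Each factor contributes (exponent × relative error)² to (δQ/Q)²:
  (1·δc/c)² = (1×0.115)² = 0.0131;  (-3·δp/p)² = (-3×0.0404)² = 0.0147;  (½·δs/s)² = (0.5×0.101)² = 0.00253;  (3·δd/d)² = (3×0.0478)² = 0.0205
δQ/Q = √(0.0509) = 0.226
Q = 0.118, so δQ = 0.226 × 0.118 = 0.0266.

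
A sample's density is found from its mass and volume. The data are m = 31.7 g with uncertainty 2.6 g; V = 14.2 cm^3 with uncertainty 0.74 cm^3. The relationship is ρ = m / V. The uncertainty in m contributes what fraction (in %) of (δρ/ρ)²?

(δρ/ρ)² = (1·δm/m)² + (-1·δV/V)²
  m term: (1×0.0820)² = 0.00673
  V term: (-1×0.0521)² = 0.00272
Total = 0.00944. Share from m = 0.00673/0.00944 = 0.712.

71.2%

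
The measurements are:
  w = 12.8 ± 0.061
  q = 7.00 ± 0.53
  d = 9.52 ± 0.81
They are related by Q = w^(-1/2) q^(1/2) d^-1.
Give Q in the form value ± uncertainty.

Relative error in a monomial: (δQ/Q)² = Σ (nᵢ · δxᵢ/xᵢ)².
  (−½·δw/w)² = (-0.5×0.00477)² = 5.68e-06;  (½·δq/q)² = (0.5×0.0757)² = 0.00143;  (-1·δd/d)² = (-1×0.0851)² = 0.00724
δQ/Q = √(0.00868) = 0.0932
Q = 0.0777, so δQ = 0.0932 × 0.0777 = 0.00724.

0.0777 ± 0.00724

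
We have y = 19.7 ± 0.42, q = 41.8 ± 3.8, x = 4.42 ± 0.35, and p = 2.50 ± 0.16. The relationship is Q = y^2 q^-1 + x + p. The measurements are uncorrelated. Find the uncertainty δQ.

1.01

Let w = y^2·q^-1 = 9.28. δw/w = √((2·δy/y)² + (-1·δq/q)²) = √(0.00182 + 0.00826) = 0.100, so δw = 0.932.
Q = w + x + p: δQ = √(δw² + δx² + δp²) = √(0.869 + 0.122 + 0.0256) = 1.01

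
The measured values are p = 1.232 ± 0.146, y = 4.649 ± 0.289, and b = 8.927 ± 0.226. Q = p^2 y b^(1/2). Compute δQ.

Each factor contributes (exponent × relative error)² to (δQ/Q)²:
  (2·δp/p)² = (2×0.119)² = 0.0562;  (1·δy/y)² = (1×0.0622)² = 0.00386;  (½·δb/b)² = (0.5×0.0253)² = 0.000160
δQ/Q = √(0.0602) = 0.245
Q = 21.08, so δQ = 0.245 × 21.08 = 5.17.

5.17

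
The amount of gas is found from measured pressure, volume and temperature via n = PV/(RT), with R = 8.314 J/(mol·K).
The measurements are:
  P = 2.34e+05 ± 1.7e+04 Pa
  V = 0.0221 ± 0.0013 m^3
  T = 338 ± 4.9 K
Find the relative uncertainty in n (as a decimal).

0.0946

Since n is a product/quotient, work with relative uncertainties:
  (1·δP/P)² = (1×0.0726)² = 0.00528;  (1·δV/V)² = (1×0.0588)² = 0.00346;  (-1·δT/T)² = (-1×0.0145)² = 0.000210
δn/n = √(0.00895) = 0.0946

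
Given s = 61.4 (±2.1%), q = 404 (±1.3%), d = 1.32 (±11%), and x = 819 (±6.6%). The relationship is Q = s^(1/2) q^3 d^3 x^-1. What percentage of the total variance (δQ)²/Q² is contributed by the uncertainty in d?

94.8%

(δQ/Q)² = (½·δs/s)² + (3·δq/q)² + (3·δd/d)² + (-1·δx/x)²
  s term: (0.5×0.0210)² = 0.000110
  q term: (3×0.0130)² = 0.00152
  d term: (3×0.110)² = 0.109
  x term: (-1×0.0660)² = 0.00436
Total = 0.115. Share from d = 0.109/0.115 = 0.948.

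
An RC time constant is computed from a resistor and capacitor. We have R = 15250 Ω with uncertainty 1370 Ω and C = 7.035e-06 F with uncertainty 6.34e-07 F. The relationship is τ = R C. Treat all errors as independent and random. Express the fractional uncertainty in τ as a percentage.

Since τ is a product/quotient, work with relative uncertainties:
  (1·δR/R)² = (1×0.0898)² = 0.00807;  (1·δC/C)² = (1×0.0901)² = 0.00812
δτ/τ = √(0.0162) = 0.127

12.7%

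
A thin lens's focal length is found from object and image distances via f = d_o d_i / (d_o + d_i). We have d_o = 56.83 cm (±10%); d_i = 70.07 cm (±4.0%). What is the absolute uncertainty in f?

1.82 cm

∂f/∂d_o = (d_i/(d_o+d_i))² = 0.305;  ∂f/∂d_i = (d_o/(d_o+d_i))² = 0.201
δf = √((∂f/∂d_o · δd_o)² + (∂f/∂d_i · δd_i)²) = √(3.00 + 0.316) = 1.82 cm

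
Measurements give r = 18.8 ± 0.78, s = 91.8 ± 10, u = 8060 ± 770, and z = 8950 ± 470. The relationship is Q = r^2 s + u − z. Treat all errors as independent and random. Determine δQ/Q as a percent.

14.4%

Let p = r^2·s = 32400. δp/p = √((2·δr/r)² + (1·δs/s)²) = √(0.00689 + 0.0119) = 0.137, so δp = 4440.
Q = p + u − z: δQ = √(δp² + δu² + δz²) = √(1.97e+07 + 5.93e+05 + 2.21e+05) = 4530
Q = 31600, so δQ/Q = 4530/31600 = 0.144.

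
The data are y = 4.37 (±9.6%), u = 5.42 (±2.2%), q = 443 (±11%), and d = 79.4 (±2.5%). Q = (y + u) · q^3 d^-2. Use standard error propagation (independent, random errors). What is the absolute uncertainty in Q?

Let w = y + u = 9.79. δw = √(δy² + δu²) = √(0.176 + 0.0142) = 0.436, so δw/w = 0.0445.
Q is then a monomial in w, q, d:
δQ/Q = √((δw/w)² + (3·δq/q)² + (-2·δd/d)²) = √(0.00198 + 0.109 + 0.00250) = 0.337
Q = 1.35e+05, so δQ = 0.337 × 1.35e+05 = 45500.

45500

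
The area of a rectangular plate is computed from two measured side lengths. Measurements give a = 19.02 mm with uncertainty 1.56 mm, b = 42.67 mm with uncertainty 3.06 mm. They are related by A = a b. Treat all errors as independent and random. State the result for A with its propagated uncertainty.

811.6 ± 88.4 mm^2

Since A is a product/quotient, work with relative uncertainties:
  (1·δa/a)² = (1×0.0820)² = 0.00673;  (1·δb/b)² = (1×0.0717)² = 0.00514
δA/A = √(0.0119) = 0.109
A = 811.6 mm^2, so δA = 0.109 × 811.6 = 88.4 mm^2.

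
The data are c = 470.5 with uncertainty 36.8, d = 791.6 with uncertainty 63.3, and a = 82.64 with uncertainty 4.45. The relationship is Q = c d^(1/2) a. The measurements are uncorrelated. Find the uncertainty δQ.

1.13e+05

Q is a product of powers, so relative uncertainties combine in quadrature:
  (1·δc/c)² = (1×0.0782)² = 0.00612;  (½·δd/d)² = (0.5×0.0800)² = 0.00160;  (1·δa/a)² = (1×0.0538)² = 0.00290
δQ/Q = √(0.0106) = 0.103
Q = 1.094e+06, so δQ = 0.103 × 1.094e+06 = 1.13e+05.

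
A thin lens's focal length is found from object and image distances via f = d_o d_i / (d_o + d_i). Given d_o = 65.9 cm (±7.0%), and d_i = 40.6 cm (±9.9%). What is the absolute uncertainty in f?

1.68 cm

∂f/∂d_o = (d_i/(d_o+d_i))² = 0.145;  ∂f/∂d_i = (d_o/(d_o+d_i))² = 0.383
δf = √((∂f/∂d_o · δd_o)² + (∂f/∂d_i · δd_i)²) = √(0.449 + 2.37) = 1.68 cm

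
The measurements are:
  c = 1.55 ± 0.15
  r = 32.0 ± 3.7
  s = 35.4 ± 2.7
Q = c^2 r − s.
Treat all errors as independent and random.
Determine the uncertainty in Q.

Let p = c^2·r = 76.9. δp/p = √((2·δc/c)² + (1·δr/r)²) = √(0.0375 + 0.0134) = 0.225, so δp = 17.3.
Q = p − s: δQ = √(δp² + δs²) = √(300 + 7.29) = 17.5

17.5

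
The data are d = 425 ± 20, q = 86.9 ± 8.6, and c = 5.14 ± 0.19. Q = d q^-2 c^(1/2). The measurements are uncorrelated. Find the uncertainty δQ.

Each factor contributes (exponent × relative error)² to (δQ/Q)²:
  (1·δd/d)² = (1×0.0471)² = 0.00221;  (-2·δq/q)² = (-2×0.0990)² = 0.0392;  (½·δc/c)² = (0.5×0.0370)² = 0.000342
δQ/Q = √(0.0417) = 0.204
Q = 0.128, so δQ = 0.204 × 0.128 = 0.0261.

0.0261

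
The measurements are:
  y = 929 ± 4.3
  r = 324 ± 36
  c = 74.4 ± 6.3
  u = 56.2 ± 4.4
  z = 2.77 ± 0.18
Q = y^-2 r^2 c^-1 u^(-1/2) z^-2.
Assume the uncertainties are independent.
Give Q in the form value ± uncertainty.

(2.84 ± 0.779) × 10^-5

Products/powers → add relative errors in quadrature, weighted by exponent:
  (-2·δy/y)² = (-2×0.00463)² = 8.57e-05;  (2·δr/r)² = (2×0.111)² = 0.0494;  (-1·δc/c)² = (-1×0.0847)² = 0.00717;  (−½·δu/u)² = (-0.5×0.0783)² = 0.00153;  (-2·δz/z)² = (-2×0.0650)² = 0.0169
δQ/Q = √(0.0751) = 0.274
Q = 2.84e-05, so δQ = 0.274 × 2.84e-05 = 7.79e-06.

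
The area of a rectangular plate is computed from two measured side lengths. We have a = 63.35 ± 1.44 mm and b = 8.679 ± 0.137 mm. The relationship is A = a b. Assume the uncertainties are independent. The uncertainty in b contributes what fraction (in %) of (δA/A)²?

(δA/A)² = (1·δa/a)² + (1·δb/b)²
  a term: (1×0.0227)² = 0.000517
  b term: (1×0.0158)² = 0.000249
Total = 0.000766. Share from b = 0.000249/0.000766 = 0.325.

32.5%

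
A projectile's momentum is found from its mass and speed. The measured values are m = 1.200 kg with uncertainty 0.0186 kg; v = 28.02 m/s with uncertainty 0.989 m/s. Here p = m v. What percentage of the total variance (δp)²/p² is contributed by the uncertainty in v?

(δp/p)² = (1·δm/m)² + (1·δv/v)²
  m term: (1×0.0155)² = 0.000240
  v term: (1×0.0353)² = 0.00125
Total = 0.00149. Share from v = 0.00125/0.00149 = 0.838.

83.8%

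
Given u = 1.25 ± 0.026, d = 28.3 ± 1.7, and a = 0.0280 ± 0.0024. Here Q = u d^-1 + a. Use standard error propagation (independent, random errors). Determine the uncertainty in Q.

0.00369

Let p = u·d^-1 = 0.0442. δp/p = √((1·δu/u)² + (-1·δd/d)²) = √(0.000433 + 0.00361) = 0.0636, so δp = 0.00281.
Q = p + a: δQ = √(δp² + δa²) = √(7.88e-06 + 5.76e-06) = 0.00369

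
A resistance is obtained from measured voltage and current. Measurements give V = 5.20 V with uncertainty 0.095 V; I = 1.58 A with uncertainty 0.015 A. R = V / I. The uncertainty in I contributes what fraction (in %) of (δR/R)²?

(δR/R)² = (1·δV/V)² + (-1·δI/I)²
  V term: (1×0.0183)² = 0.000334
  I term: (-1×0.00949)² = 9.01e-05
Total = 0.000424. Share from I = 9.01e-05/0.000424 = 0.213.

21.3%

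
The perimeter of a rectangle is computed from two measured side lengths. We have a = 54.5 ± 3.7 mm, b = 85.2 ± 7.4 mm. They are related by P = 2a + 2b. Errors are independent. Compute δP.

16.5 mm

Sums and differences: (δP)² = Σ (cᵢ δxᵢ)².
  (2·δa)² = 54.8;  (2·δb)² = 219
δP = √(274) = 16.5 mm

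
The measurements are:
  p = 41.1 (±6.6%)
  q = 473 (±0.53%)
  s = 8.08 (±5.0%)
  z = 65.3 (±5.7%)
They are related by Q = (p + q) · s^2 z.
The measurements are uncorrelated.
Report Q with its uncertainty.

(2.19 ± 0.253) × 10^6

Let u = p + q = 514. δu = √(δp² + δq²) = √(7.36 + 6.28) = 3.69, so δu/u = 0.00718.
Q is then a monomial in u, s, z:
δQ/Q = √((δu/u)² + (2·δs/s)² + (1·δz/z)²) = √(5.16e-05 + 0.0100 + 0.00325) = 0.115
Q = 2.19e+06, so δQ = 0.115 × 2.19e+06 = 2.53e+05.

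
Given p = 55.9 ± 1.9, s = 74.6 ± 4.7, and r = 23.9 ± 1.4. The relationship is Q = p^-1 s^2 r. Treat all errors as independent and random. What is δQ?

Products/powers → add relative errors in quadrature, weighted by exponent:
  (-1·δp/p)² = (-1×0.0340)² = 0.00116;  (2·δs/s)² = (2×0.0630)² = 0.0159;  (1·δr/r)² = (1×0.0586)² = 0.00343
δQ/Q = √(0.0205) = 0.143
Q = 2380, so δQ = 0.143 × 2380 = 340.

340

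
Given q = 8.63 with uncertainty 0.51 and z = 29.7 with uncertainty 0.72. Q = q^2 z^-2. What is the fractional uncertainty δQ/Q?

0.128

Since Q is a product/quotient, work with relative uncertainties:
  (2·δq/q)² = (2×0.0591)² = 0.0140;  (-2·δz/z)² = (-2×0.0242)² = 0.00235
δQ/Q = √(0.0163) = 0.128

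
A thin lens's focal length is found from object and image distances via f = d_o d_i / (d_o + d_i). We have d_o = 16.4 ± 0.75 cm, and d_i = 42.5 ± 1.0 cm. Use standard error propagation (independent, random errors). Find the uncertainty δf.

0.398 cm

∂f/∂d_o = (d_i/(d_o+d_i))² = 0.521;  ∂f/∂d_i = (d_o/(d_o+d_i))² = 0.0775
δf = √((∂f/∂d_o · δd_o)² + (∂f/∂d_i · δd_i)²) = √(0.152 + 0.00601) = 0.398 cm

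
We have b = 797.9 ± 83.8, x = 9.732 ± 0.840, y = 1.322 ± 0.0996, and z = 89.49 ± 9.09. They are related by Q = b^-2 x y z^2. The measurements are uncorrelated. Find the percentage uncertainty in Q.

31.4%

Each factor contributes (exponent × relative error)² to (δQ/Q)²:
  (-2·δb/b)² = (-2×0.105)² = 0.0441;  (1·δx/x)² = (1×0.0863)² = 0.00745;  (1·δy/y)² = (1×0.0753)² = 0.00568;  (2·δz/z)² = (2×0.102)² = 0.0413
δQ/Q = √(0.0985) = 0.314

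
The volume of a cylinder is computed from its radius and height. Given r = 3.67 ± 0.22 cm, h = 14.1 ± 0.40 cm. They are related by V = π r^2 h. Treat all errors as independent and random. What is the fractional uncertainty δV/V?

0.123

Each factor contributes (exponent × relative error)² to (δV/V)²:
  (2·δr/r)² = (2×0.0599)² = 0.0144;  (1·δh/h)² = (1×0.0284)² = 0.000805
δV/V = √(0.0152) = 0.123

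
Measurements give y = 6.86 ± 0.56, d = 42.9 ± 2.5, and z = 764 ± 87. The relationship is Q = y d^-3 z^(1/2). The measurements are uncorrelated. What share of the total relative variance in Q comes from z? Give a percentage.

8.01%

(δQ/Q)² = (1·δy/y)² + (-3·δd/d)² + (½·δz/z)²
  y term: (1×0.0816)² = 0.00666
  d term: (-3×0.0583)² = 0.0306
  z term: (0.5×0.114)² = 0.00324
Total = 0.0405. Share from z = 0.00324/0.0405 = 0.0801.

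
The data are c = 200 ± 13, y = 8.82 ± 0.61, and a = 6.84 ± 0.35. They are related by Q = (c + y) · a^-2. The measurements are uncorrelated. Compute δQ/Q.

Let u = c + y = 209. δu = √(δc² + δy²) = √(169 + 0.372) = 13.0, so δu/u = 0.0623.
Q is then a monomial in u, a:
δQ/Q = √((δu/u)² + (-2·δa/a)²) = √(0.00388 + 0.0105) = 0.120

0.120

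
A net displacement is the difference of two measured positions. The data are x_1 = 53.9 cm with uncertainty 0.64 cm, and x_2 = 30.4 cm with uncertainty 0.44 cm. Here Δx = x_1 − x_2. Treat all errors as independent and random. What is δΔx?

0.777 cm

Sums and differences: (δΔx)² = Σ (cᵢ δxᵢ)².
  (δx_1)² = 0.410;  (δx_2)² = 0.194
δΔx = √(0.603) = 0.777 cm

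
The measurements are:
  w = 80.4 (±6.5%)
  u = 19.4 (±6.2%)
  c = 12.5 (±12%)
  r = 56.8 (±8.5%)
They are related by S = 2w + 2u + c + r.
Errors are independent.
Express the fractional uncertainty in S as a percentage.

For a sum/difference, combine absolute errors in quadrature:
  (2·δw)² = 109;  (2·δu)² = 5.79;  (δc)² = 2.25;  (δr)² = 23.3
δS = √(141) = 11.9
S = 269, so δS/S = 11.9/269 = 0.0441.

4.41%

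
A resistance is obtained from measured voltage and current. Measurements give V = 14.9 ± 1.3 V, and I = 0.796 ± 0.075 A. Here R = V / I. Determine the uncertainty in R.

2.40 Ω

Since R is a product/quotient, work with relative uncertainties:
  (1·δV/V)² = (1×0.0872)² = 0.00761;  (-1·δI/I)² = (-1×0.0942)² = 0.00888
δR/R = √(0.0165) = 0.128
R = 18.7 Ω, so δR = 0.128 × 18.7 = 2.40 Ω.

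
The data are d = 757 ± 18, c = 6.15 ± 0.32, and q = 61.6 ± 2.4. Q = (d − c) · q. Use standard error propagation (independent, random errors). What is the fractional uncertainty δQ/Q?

0.0457

Let u = d − c = 751. δu = √(δd² + δc²) = √(324 + 0.102) = 18.0, so δu/u = 0.0240.
Q is then a monomial in u, q:
δQ/Q = √((δu/u)² + (1·δq/q)²) = √(0.000575 + 0.00152) = 0.0457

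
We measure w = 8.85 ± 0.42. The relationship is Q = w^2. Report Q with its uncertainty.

78.3 ± 7.43

Q ∝ w^2, so δQ/Q = |2| · δw/w = 2 × 0.0475 = 0.0949.
Q = 78.3, so δQ = 0.0949 × 78.3 = 7.43.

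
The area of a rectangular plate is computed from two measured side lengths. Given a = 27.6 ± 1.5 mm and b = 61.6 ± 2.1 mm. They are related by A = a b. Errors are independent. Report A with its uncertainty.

1700 ± 109 mm^2

Each factor contributes (exponent × relative error)² to (δA/A)²:
  (1·δa/a)² = (1×0.0543)² = 0.00295;  (1·δb/b)² = (1×0.0341)² = 0.00116
δA/A = √(0.00412) = 0.0642
A = 1700 mm^2, so δA = 0.0642 × 1700 = 109 mm^2.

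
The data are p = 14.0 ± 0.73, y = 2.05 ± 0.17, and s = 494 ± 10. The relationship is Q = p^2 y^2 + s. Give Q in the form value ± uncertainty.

1320 ± 162

Let w = p^2·y^2 = 824. δw/w = √((2·δp/p)² + (2·δy/y)²) = √(0.0109 + 0.0275) = 0.196, so δw = 161.
Q = w + s: δQ = √(δw² + δs²) = √(26000 + 100) = 162
Q = 1320.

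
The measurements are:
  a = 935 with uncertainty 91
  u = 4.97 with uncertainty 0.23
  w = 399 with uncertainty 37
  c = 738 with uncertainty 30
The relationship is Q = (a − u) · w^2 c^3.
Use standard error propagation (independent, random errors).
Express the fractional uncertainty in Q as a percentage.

Let h = a − u = 930. δh = √(δa² + δu²) = √(8280 + 0.0529) = 91.0, so δh/h = 0.0978.
Q is then a monomial in h, w, c:
δQ/Q = √((δh/h)² + (2·δw/w)² + (3·δc/c)²) = √(0.00957 + 0.0344 + 0.0149) = 0.243

24.3%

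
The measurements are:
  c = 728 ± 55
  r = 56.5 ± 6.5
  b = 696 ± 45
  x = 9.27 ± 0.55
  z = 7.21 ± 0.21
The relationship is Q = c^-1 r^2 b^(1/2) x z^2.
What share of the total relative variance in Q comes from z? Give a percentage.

5.09%

(δQ/Q)² = (-1·δc/c)² + (2·δr/r)² + (½·δb/b)² + (1·δx/x)² + (2·δz/z)²
  c term: (-1×0.0755)² = 0.00571
  r term: (2×0.115)² = 0.0529
  b term: (0.5×0.0647)² = 0.00105
  x term: (1×0.0593)² = 0.00352
  z term: (2×0.0291)² = 0.00339
Total = 0.0666. Share from z = 0.00339/0.0666 = 0.0509.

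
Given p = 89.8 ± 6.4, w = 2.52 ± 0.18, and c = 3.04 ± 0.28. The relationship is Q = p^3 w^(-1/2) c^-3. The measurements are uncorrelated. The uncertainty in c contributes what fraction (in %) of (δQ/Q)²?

61.9%

(δQ/Q)² = (3·δp/p)² + (−½·δw/w)² + (-3·δc/c)²
  p term: (3×0.0713)² = 0.0457
  w term: (-0.5×0.0714)² = 0.00128
  c term: (-3×0.0921)² = 0.0764
Total = 0.123. Share from c = 0.0764/0.123 = 0.619.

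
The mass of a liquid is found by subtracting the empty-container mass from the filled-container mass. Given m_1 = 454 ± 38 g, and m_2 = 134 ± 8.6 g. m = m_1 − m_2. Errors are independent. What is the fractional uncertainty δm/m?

For a sum/difference, combine absolute errors in quadrature:
  (δm_1)² = 1440;  (δm_2)² = 74.0
δm = √(1520) = 39.0 g
m = 320 g, so δm/m = 39.0/320 = 0.122.

0.122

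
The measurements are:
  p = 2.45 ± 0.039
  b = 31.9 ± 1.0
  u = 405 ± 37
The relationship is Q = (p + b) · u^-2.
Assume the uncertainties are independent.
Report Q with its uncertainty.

(2.09 ± 0.387) × 10^-4

Let w = p + b = 34.4. δw = √(δp² + δb²) = √(0.00152 + 1.00) = 1.00, so δw/w = 0.0291.
Q is then a monomial in w, u:
δQ/Q = √((δw/w)² + (-2·δu/u)²) = √(0.000849 + 0.0334) = 0.185
Q = 0.000209, so δQ = 0.185 × 0.000209 = 3.87e-05.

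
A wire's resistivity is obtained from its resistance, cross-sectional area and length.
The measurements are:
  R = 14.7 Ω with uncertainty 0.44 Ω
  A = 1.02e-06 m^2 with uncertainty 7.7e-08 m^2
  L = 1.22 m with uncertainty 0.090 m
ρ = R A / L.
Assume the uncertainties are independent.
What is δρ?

1.35e-06 Ω·m

Products/powers → add relative errors in quadrature, weighted by exponent:
  (1·δR/R)² = (1×0.0299)² = 0.000896;  (1·δA/A)² = (1×0.0755)² = 0.00570;  (-1·δL/L)² = (-1×0.0738)² = 0.00544
δρ/ρ = √(0.0120) = 0.110
ρ = 1.23e-05 Ω·m, so δρ = 0.110 × 1.23e-05 = 1.35e-06 Ω·m.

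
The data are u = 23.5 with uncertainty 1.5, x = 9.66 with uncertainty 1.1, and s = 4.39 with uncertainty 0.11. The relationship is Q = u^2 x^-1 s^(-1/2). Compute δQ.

Each factor contributes (exponent × relative error)² to (δQ/Q)²:
  (2·δu/u)² = (2×0.0638)² = 0.0163;  (-1·δx/x)² = (-1×0.114)² = 0.0130;  (−½·δs/s)² = (-0.5×0.0251)² = 0.000157
δQ/Q = √(0.0294) = 0.172
Q = 27.3, so δQ = 0.172 × 27.3 = 4.68.

4.68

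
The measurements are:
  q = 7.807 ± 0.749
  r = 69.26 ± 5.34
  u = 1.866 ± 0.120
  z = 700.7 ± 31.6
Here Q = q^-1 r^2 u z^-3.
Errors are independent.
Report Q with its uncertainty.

For a monomial Q ∝ q^-1, r^2, u, z^-3, fractional errors add in quadrature:
  (-1·δq/q)² = (-1×0.0959)² = 0.00920;  (2·δr/r)² = (2×0.0771)² = 0.0238;  (1·δu/u)² = (1×0.0643)² = 0.00414;  (-3·δz/z)² = (-3×0.0451)² = 0.0183
δQ/Q = √(0.0554) = 0.235
Q = 3.333e-06, so δQ = 0.235 × 3.333e-06 = 7.85e-07.

(3.333 ± 0.785) × 10^-6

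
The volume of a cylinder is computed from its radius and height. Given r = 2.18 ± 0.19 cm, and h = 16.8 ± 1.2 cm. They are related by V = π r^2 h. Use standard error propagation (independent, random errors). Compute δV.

47.3 cm^3

For a monomial V ∝ r^2, h, fractional errors add in quadrature:
  (2·δr/r)² = (2×0.0872)² = 0.0304;  (1·δh/h)² = (1×0.0714)² = 0.00510
δV/V = √(0.0355) = 0.188
V = 251 cm^3, so δV = 0.188 × 251 = 47.3 cm^3.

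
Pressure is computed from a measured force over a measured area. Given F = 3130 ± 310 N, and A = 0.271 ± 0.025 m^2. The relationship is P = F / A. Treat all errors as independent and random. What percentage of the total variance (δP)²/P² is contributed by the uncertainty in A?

(δP/P)² = (1·δF/F)² + (-1·δA/A)²
  F term: (1×0.0990)² = 0.00981
  A term: (-1×0.0923)² = 0.00851
Total = 0.0183. Share from A = 0.00851/0.0183 = 0.465.

46.5%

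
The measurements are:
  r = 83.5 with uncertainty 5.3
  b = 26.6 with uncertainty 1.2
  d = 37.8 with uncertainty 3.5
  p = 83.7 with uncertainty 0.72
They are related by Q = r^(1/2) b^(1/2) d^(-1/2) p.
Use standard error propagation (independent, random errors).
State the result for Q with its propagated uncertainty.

Q is a product of powers, so relative uncertainties combine in quadrature:
  (½·δr/r)² = (0.5×0.0635)² = 0.00101;  (½·δb/b)² = (0.5×0.0451)² = 0.000509;  (−½·δd/d)² = (-0.5×0.0926)² = 0.00214;  (1·δp/p)² = (1×0.00860)² = 7.4e-05
δQ/Q = √(0.00373) = 0.0611
Q = 642, so δQ = 0.0611 × 642 = 39.2.

642 ± 39.2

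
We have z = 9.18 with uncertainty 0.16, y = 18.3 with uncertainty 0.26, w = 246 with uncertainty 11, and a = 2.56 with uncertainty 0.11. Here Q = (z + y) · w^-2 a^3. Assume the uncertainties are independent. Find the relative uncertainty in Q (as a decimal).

0.157

Let u = z + y = 27.5. δu = √(δz² + δy²) = √(0.0256 + 0.0676) = 0.305, so δu/u = 0.0111.
Q is then a monomial in u, w, a:
δQ/Q = √((δu/u)² + (-2·δw/w)² + (3·δa/a)²) = √(0.000123 + 0.00800 + 0.0166) = 0.157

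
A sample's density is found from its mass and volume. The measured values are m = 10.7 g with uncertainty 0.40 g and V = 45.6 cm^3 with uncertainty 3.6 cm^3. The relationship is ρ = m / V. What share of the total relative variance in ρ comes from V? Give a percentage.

81.7%

(δρ/ρ)² = (1·δm/m)² + (-1·δV/V)²
  m term: (1×0.0374)² = 0.00140
  V term: (-1×0.0789)² = 0.00623
Total = 0.00763. Share from V = 0.00623/0.00763 = 0.817.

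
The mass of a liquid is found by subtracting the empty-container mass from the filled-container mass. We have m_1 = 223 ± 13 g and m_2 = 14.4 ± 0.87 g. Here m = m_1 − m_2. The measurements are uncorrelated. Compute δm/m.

Each term contributes (cᵢ δxᵢ)² to (δm)²:
  (δm_1)² = 169;  (δm_2)² = 0.757
δm = √(170) = 13.0 g
m = 209 g, so δm/m = 13.0/209 = 0.0625.

0.0625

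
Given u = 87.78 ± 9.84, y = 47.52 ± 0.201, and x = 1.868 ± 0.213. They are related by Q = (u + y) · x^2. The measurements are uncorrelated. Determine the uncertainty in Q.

113

Let w = u + y = 135.3. δw = √(δu² + δy²) = √(96.8 + 0.0404) = 9.84, so δw/w = 0.0727.
Q is then a monomial in w, x:
δQ/Q = √((δw/w)² + (2·δx/x)²) = √(0.00529 + 0.0520) = 0.239
Q = 472.1, so δQ = 0.239 × 472.1 = 113.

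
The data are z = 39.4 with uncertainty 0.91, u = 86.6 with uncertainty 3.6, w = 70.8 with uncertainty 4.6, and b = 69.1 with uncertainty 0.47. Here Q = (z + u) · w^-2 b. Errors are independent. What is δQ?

0.232

Let h = z + u = 126. δh = √(δz² + δu²) = √(0.828 + 13.0) = 3.71, so δh/h = 0.0295.
Q is then a monomial in h, w, b:
δQ/Q = √((δh/h)² + (-2·δw/w)² + (1·δb/b)²) = √(0.000868 + 0.0169 + 4.63e-05) = 0.133
Q = 1.74, so δQ = 0.133 × 1.74 = 0.232.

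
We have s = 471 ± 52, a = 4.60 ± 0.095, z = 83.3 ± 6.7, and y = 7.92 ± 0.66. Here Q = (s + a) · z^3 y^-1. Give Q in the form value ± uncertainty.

(3.47 ± 0.964) × 10^7

Let u = s + a = 476. δu = √(δs² + δa²) = √(2700 + 0.00903) = 52.0, so δu/u = 0.109.
Q is then a monomial in u, z, y:
δQ/Q = √((δu/u)² + (3·δz/z)² + (-1·δy/y)²) = √(0.0120 + 0.0582 + 0.00694) = 0.278
Q = 3.47e+07, so δQ = 0.278 × 3.47e+07 = 9.64e+06.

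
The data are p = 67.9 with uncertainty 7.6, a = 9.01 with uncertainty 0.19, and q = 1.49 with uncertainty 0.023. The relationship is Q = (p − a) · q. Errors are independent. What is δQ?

Let u = p − a = 58.9. δu = √(δp² + δa²) = √(57.8 + 0.0361) = 7.60, so δu/u = 0.129.
Q is then a monomial in u, q:
δQ/Q = √((δu/u)² + (1·δq/q)²) = √(0.0167 + 0.000238) = 0.130
Q = 87.7, so δQ = 0.130 × 87.7 = 11.4.

11.4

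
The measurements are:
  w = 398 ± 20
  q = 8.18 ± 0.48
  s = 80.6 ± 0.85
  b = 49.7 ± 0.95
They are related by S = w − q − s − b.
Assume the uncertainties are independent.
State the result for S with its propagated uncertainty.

Absolute uncertainties add in quadrature for a linear combination:
  (δw)² = 400;  (δq)² = 0.230;  (δs)² = 0.722;  (δb)² = 0.902
δS = √(402) = 20.0
S = 260.

260 ± 20.0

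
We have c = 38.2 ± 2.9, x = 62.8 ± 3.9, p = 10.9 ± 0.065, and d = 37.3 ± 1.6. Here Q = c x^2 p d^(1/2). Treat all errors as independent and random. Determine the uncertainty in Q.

Since Q is a product/quotient, work with relative uncertainties:
  (1·δc/c)² = (1×0.0759)² = 0.00576;  (2·δx/x)² = (2×0.0621)² = 0.0154;  (1·δp/p)² = (1×0.00596)² = 3.56e-05;  (½·δd/d)² = (0.5×0.0429)² = 0.000460
δQ/Q = √(0.0217) = 0.147
Q = 1e+07, so δQ = 0.147 × 1e+07 = 1.48e+06.

1.48e+06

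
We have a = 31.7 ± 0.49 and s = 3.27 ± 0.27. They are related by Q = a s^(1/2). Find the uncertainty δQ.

Q is a product of powers, so relative uncertainties combine in quadrature:
  (1·δa/a)² = (1×0.0155)² = 0.000239;  (½·δs/s)² = (0.5×0.0826)² = 0.00170
δQ/Q = √(0.00194) = 0.0441
Q = 57.3, so δQ = 0.0441 × 57.3 = 2.53.

2.53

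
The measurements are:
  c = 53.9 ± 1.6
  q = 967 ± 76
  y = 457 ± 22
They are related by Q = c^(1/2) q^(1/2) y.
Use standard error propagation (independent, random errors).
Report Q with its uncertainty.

Q is a product of powers, so relative uncertainties combine in quadrature:
  (½·δc/c)² = (0.5×0.0297)² = 0.000220;  (½·δq/q)² = (0.5×0.0786)² = 0.00154;  (1·δy/y)² = (1×0.0481)² = 0.00232
δQ/Q = √(0.00408) = 0.0639
Q = 1.04e+05, so δQ = 0.0639 × 1.04e+05 = 6670.

(1.04 ± 0.0667) × 10^5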